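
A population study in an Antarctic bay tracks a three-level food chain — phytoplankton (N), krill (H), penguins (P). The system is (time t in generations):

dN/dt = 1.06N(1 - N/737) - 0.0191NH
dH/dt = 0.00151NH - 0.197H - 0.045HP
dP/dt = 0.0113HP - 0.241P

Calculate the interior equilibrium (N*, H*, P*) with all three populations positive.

N* ≈ 454, H* ≈ 21.3, P* ≈ 10.8

From dP/dt = 0: 0.0113H* = 0.241, so H* = 21.3.
From dN/dt = 0: 1.06(1 - N*/737) = 0.0191·21.3, giving N* = 737·(1 - 0.384) = 454.
From dH/dt = 0: 0.00151·454 - 0.197 = 0.045P*, so P* = 0.488/0.045 = 10.8.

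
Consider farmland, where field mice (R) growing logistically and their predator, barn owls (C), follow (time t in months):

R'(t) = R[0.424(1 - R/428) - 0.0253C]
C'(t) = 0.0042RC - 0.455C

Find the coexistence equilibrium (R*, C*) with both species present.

From dC/dt = 0 with C > 0: 0.0042R* = 0.455, so R* = 108.
Substitute into dR/dt = 0: 0.424(1 - 108/428) = 0.0253C*.
The bracket is 0.747, giving C* = 0.317/0.0253 = 12.5.

R* ≈ 108, C* ≈ 12.5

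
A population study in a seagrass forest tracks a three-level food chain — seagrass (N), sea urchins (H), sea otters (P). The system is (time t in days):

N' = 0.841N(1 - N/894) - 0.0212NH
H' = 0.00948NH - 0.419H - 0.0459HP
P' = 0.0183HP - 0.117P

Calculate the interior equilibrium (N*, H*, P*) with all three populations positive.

From dP/dt = 0: 0.0183H* = 0.117, so H* = 6.39.
From dN/dt = 0: 0.841(1 - N*/894) = 0.0212·6.39, giving N* = 894·(1 - 0.161) = 750.
From dH/dt = 0: 0.00948·750 - 0.419 = 0.0459P*, so P* = 6.69/0.0459 = 146.

N* ≈ 750, H* ≈ 6.39, P* ≈ 146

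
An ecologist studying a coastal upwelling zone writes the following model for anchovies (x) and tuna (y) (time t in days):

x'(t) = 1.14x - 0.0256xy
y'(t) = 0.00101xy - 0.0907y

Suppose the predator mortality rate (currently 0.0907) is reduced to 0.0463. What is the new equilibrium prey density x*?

At the interior fixed point, setting dy/dt = 0 with y > 0 fixes x* = (predator death rate)/(xy coefficient) — independent of the other coefficients.
With the change, x* = 0.0463/0.00101 = 45.8; it falls from 89.8.

x* ≈ 45.8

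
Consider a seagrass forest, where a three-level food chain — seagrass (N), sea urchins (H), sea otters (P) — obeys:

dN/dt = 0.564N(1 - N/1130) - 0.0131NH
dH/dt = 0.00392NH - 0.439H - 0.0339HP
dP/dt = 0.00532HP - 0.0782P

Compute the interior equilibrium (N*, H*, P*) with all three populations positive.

From dP/dt = 0: 0.00532H* = 0.0782, so H* = 14.7.
From dN/dt = 0: 0.564(1 - N*/1130) = 0.0131·14.7, giving N* = 1130·(1 - 0.341) = 744.
From dH/dt = 0: 0.00392·744 - 0.439 = 0.0339P*, so P* = 2.48/0.0339 = 73.1.

N* ≈ 744, H* ≈ 14.7, P* ≈ 73.1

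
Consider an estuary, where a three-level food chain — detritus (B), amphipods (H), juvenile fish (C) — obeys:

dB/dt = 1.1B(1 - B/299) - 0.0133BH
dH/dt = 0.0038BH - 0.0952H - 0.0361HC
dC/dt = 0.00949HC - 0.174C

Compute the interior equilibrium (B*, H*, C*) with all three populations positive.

B* ≈ 233, H* ≈ 18.3, C* ≈ 21.9

From dC/dt = 0: 0.00949H* = 0.174, so H* = 18.3.
From dB/dt = 0: 1.1(1 - B*/299) = 0.0133·18.3, giving B* = 299·(1 - 0.222) = 233.
From dH/dt = 0: 0.0038·233 - 0.0952 = 0.0361C*, so C* = 0.789/0.0361 = 21.9.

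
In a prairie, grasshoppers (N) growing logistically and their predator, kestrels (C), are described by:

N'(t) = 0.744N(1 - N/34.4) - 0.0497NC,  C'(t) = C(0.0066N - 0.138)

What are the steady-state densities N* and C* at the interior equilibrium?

N* ≈ 20.9, C* ≈ 5.87

From dC/dt = 0 with C > 0: 0.0066N* = 0.138, so N* = 20.9.
Substitute into dN/dt = 0: 0.744(1 - 20.9/34.4) = 0.0497C*.
The bracket is 0.392, giving C* = 0.292/0.0497 = 5.87.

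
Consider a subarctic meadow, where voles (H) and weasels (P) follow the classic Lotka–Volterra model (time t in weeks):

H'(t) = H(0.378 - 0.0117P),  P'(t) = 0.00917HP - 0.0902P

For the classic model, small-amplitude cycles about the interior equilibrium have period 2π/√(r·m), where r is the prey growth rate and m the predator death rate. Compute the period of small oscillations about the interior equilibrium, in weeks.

Here r = 0.378 and m = 0.0902, so r·m = 0.0341.
ω = √0.0341 = 0.185 per week, hence T = 2π/ω ≈ 34 weeks.

T ≈ 34 weeks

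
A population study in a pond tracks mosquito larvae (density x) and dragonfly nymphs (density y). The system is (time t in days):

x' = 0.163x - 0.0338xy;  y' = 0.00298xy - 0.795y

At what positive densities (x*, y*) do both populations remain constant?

Set dy/dt = 0 with y > 0: 0.00298x - 0.795 = 0, so x* = 0.795/0.00298 = 267.
Set dx/dt = 0 with x > 0: 0.163 - 0.0338y = 0, so y* = 0.163/0.0338 = 4.82.

x* ≈ 267, y* ≈ 4.82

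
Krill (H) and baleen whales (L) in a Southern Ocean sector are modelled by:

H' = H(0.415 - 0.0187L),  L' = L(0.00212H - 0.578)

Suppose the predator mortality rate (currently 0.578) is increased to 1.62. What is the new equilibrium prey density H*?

H* ≈ 764

At the interior fixed point, setting dL/dt = 0 with L > 0 fixes H* = (predator death rate)/(HL coefficient) — independent of the other coefficients.
With the change, H* = 1.62/0.00212 = 764; it rises from 273.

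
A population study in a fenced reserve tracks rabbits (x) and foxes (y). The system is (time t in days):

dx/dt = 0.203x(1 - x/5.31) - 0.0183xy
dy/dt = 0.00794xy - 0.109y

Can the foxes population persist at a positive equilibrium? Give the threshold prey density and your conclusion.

Threshold x = 13.7; K < 13.7, so no, the predator goes extinct.

The predator equation gives dy/dt > 0 only when x > 0.109/0.00794 = 13.7.
Without the predator, x → K = 5.31. Since 5.31 < 13.7, the predator cannot invade.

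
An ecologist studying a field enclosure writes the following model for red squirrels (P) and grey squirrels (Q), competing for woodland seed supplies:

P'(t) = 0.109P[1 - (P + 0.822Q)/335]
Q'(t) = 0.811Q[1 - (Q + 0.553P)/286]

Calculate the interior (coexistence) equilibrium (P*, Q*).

P* ≈ 183, Q* ≈ 185

Setting both brackets to zero gives the nullclines P + 0.822Q = 335 and 0.553P + Q = 286.
Substituting Q = 286 - 0.553P into the first: P(1 - 0.822·0.553) = 335 - 0.822·286.
So P* = 99.9/0.545 = 183, and then Q* = 286 - 0.553·183 = 185.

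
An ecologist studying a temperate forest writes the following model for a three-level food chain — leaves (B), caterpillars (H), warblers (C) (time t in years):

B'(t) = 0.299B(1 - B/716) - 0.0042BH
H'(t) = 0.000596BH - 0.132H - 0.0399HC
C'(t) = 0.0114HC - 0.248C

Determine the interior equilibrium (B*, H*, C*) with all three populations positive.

From dC/dt = 0: 0.0114H* = 0.248, so H* = 21.8.
From dB/dt = 0: 0.299(1 - B*/716) = 0.0042·21.8, giving B* = 716·(1 - 0.306) = 497.
From dH/dt = 0: 0.000596·497 - 0.132 = 0.0399C*, so C* = 0.164/0.0399 = 4.12.

B* ≈ 497, H* ≈ 21.8, C* ≈ 4.12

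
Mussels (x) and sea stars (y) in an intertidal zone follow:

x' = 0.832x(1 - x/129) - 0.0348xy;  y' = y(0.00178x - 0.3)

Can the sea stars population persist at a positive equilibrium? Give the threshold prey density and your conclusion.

Threshold x = 169; K < 169, so no, the predator goes extinct.

The predator equation gives dy/dt > 0 only when x > 0.3/0.00178 = 169.
Without the predator, x → K = 129. Since 129 < 169, the predator cannot invade.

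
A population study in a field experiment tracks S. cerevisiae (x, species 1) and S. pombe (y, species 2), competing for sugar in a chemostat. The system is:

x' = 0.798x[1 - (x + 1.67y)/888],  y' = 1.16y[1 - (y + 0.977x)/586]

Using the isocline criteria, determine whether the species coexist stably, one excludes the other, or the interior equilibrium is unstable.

Compare the nullcline intercepts: K1/α12 = 888/1.67 = 532 < K2 = 586; K2/α21 = 586/0.977 = 600 < K1 = 888.
Since both are reversed, neither can invade when rare; the interior point is a saddle.

unstable coexistence (outcome depends on initial conditions)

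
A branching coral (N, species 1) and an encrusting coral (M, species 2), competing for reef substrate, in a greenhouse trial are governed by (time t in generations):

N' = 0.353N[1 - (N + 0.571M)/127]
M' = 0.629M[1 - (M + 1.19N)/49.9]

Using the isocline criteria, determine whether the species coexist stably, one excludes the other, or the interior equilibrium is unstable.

species 1 excludes species 2

Compare the nullcline intercepts: K1/α12 = 127/0.571 = 222 > K2 = 49.9; K2/α21 = 49.9/1.19 = 41.9 < K1 = 127.
Since the inequalities point opposite ways, species 1 can invade but species 2 cannot.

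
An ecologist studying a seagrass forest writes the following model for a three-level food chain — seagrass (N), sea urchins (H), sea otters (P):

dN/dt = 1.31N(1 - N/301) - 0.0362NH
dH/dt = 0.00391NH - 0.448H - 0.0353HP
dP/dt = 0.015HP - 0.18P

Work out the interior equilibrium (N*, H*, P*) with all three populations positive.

N* ≈ 201, H* ≈ 12, P* ≈ 9.59

From dP/dt = 0: 0.015H* = 0.18, so H* = 12.
From dN/dt = 0: 1.31(1 - N*/301) = 0.0362·12, giving N* = 301·(1 - 0.332) = 201.
From dH/dt = 0: 0.00391·201 - 0.448 = 0.0353P*, so P* = 0.339/0.0353 = 9.59.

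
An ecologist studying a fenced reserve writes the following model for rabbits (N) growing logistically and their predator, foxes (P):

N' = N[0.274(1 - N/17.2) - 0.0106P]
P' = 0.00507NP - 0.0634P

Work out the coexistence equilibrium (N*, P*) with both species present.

N* ≈ 12.5, P* ≈ 7.06

From dP/dt = 0 with P > 0: 0.00507N* = 0.0634, so N* = 12.5.
Substitute into dN/dt = 0: 0.274(1 - 12.5/17.2) = 0.0106P*.
The bracket is 0.273, giving P* = 0.0748/0.0106 = 7.06.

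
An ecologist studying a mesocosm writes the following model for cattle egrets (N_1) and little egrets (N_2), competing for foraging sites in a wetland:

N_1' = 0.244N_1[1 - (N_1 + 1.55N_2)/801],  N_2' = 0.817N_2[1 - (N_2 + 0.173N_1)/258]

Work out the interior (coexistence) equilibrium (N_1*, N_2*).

Setting both brackets to zero gives the nullclines N_1 + 1.55N_2 = 801 and 0.173N_1 + N_2 = 258.
Substituting N_2 = 258 - 0.173N_1 into the first: N_1(1 - 1.55·0.173) = 801 - 1.55·258.
So N_1* = 401/0.732 = 548, and then N_2* = 258 - 0.173·548 = 163.

N_1* ≈ 548, N_2* ≈ 163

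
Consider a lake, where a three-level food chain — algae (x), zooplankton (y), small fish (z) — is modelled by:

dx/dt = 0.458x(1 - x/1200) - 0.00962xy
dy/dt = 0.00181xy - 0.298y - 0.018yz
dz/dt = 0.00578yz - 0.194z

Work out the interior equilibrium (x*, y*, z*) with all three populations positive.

From dz/dt = 0: 0.00578y* = 0.194, so y* = 33.6.
From dx/dt = 0: 0.458(1 - x*/1200) = 0.00962·33.6, giving x* = 1200·(1 - 0.705) = 354.
From dy/dt = 0: 0.00181·354 - 0.298 = 0.018z*, so z* = 0.343/0.018 = 19.

x* ≈ 354, y* ≈ 33.6, z* ≈ 19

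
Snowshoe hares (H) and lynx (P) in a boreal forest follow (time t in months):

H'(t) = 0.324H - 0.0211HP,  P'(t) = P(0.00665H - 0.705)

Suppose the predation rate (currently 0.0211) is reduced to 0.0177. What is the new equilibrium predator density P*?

At the interior fixed point, setting dH/dt = 0 with H > 0 fixes P* = (prey growth rate)/(HP coefficient) — independent of the other coefficients.
With the change, P* = 0.324/0.0177 = 18.3; it rises from 15.4.

P* ≈ 18.3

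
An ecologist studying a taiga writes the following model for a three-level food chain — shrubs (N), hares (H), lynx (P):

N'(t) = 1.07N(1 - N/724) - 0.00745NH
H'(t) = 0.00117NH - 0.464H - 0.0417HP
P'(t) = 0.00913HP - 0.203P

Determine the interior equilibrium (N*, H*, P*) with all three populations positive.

N* ≈ 612, H* ≈ 22.2, P* ≈ 6.04

From dP/dt = 0: 0.00913H* = 0.203, so H* = 22.2.
From dN/dt = 0: 1.07(1 - N*/724) = 0.00745·22.2, giving N* = 724·(1 - 0.155) = 612.
From dH/dt = 0: 0.00117·612 - 0.464 = 0.0417P*, so P* = 0.252/0.0417 = 6.04.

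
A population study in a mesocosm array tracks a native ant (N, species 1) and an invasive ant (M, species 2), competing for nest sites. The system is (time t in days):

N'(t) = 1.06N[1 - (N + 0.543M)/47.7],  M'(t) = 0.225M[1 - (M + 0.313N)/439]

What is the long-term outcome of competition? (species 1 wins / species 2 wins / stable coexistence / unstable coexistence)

species 2 excludes species 1

Compare the nullcline intercepts: K1/α12 = 47.7/0.543 = 87.8 < K2 = 439; K2/α21 = 439/0.313 = 1400 > K1 = 47.7.
Since the inequalities point opposite ways, species 2 can invade but species 1 cannot.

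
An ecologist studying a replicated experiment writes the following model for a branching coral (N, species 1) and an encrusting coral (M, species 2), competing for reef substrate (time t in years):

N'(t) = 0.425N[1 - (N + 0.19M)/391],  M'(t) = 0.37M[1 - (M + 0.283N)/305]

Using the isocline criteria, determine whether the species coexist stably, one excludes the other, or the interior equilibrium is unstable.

stable coexistence

Compare the nullcline intercepts: K1/α12 = 391/0.19 = 2060 > K2 = 305; K2/α21 = 305/0.283 = 1080 > K1 = 391.
Since both inequalities hold, each species can invade when rare, so the interior equilibrium is stable.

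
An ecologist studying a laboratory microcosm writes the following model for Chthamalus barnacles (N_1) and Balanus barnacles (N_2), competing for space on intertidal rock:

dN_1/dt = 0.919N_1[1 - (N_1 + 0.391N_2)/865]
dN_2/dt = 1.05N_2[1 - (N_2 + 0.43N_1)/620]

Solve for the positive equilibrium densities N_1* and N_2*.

N_1* ≈ 748, N_2* ≈ 298

Setting both brackets to zero gives the nullclines N_1 + 0.391N_2 = 865 and 0.43N_1 + N_2 = 620.
Substituting N_2 = 620 - 0.43N_1 into the first: N_1(1 - 0.391·0.43) = 865 - 0.391·620.
So N_1* = 623/0.832 = 748, and then N_2* = 620 - 0.43·748 = 298.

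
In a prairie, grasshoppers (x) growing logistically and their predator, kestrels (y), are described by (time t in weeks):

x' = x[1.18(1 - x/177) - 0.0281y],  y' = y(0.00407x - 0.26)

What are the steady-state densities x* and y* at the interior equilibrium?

x* ≈ 63.9, y* ≈ 26.8

From dy/dt = 0 with y > 0: 0.00407x* = 0.26, so x* = 63.9.
Substitute into dx/dt = 0: 1.18(1 - 63.9/177) = 0.0281y*.
The bracket is 0.639, giving y* = 0.754/0.0281 = 26.8.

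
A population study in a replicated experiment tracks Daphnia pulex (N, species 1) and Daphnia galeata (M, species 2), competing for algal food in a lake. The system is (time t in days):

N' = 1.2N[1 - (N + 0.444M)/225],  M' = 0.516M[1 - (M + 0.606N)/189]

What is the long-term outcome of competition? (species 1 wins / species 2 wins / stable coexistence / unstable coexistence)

Compare the nullcline intercepts: K1/α12 = 225/0.444 = 507 > K2 = 189; K2/α21 = 189/0.606 = 312 > K1 = 225.
Since both inequalities hold, each species can invade when rare, so the interior equilibrium is stable.

stable coexistence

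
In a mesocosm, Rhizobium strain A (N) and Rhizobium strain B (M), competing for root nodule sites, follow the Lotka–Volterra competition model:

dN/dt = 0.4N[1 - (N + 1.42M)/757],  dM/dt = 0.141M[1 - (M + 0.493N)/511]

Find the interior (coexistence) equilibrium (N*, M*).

N* ≈ 105, M* ≈ 459

Setting both brackets to zero gives the nullclines N + 1.42M = 757 and 0.493N + M = 511.
Substituting M = 511 - 0.493N into the first: N(1 - 1.42·0.493) = 757 - 1.42·511.
So N* = 31.4/0.3 = 105, and then M* = 511 - 0.493·105 = 459.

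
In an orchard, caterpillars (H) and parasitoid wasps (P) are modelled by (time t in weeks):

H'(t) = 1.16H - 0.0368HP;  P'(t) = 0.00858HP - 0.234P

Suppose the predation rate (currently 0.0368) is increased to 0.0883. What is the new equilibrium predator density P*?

At the interior fixed point, setting dH/dt = 0 with H > 0 fixes P* = (prey growth rate)/(HP coefficient) — independent of the other coefficients.
With the change, P* = 1.16/0.0883 = 13.1; it falls from 31.5.

P* ≈ 13.1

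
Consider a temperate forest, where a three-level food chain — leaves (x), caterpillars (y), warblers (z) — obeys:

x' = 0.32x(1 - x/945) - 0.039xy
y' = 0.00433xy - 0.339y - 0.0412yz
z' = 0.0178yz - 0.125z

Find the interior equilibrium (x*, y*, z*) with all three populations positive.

From dz/dt = 0: 0.0178y* = 0.125, so y* = 7.02.
From dx/dt = 0: 0.32(1 - x*/945) = 0.039·7.02, giving x* = 945·(1 - 0.856) = 136.
From dy/dt = 0: 0.00433·136 - 0.339 = 0.0412z*, so z* = 0.251/0.0412 = 6.09.

x* ≈ 136, y* ≈ 7.02, z* ≈ 6.09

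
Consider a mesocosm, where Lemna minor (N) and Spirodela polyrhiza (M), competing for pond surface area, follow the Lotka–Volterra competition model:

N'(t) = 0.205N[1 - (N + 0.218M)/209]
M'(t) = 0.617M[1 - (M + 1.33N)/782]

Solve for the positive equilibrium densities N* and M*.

Setting both brackets to zero gives the nullclines N + 0.218M = 209 and 1.33N + M = 782.
Substituting M = 782 - 1.33N into the first: N(1 - 0.218·1.33) = 209 - 0.218·782.
So N* = 38.5/0.71 = 54.3, and then M* = 782 - 1.33·54.3 = 710.

N* ≈ 54.3, M* ≈ 710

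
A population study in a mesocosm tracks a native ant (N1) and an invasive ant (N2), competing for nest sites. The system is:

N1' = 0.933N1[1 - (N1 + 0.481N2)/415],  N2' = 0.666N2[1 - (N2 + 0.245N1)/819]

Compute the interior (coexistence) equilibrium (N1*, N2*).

N1* ≈ 23.9, N2* ≈ 813

Setting both brackets to zero gives the nullclines N1 + 0.481N2 = 415 and 0.245N1 + N2 = 819.
Substituting N2 = 819 - 0.245N1 into the first: N1(1 - 0.481·0.245) = 415 - 0.481·819.
So N1* = 21.1/0.882 = 23.9, and then N2* = 819 - 0.245·23.9 = 813.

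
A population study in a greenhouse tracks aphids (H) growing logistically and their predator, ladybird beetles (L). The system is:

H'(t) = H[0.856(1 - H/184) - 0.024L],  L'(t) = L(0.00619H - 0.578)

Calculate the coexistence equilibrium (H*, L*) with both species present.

From dL/dt = 0 with L > 0: 0.00619H* = 0.578, so H* = 93.4.
Substitute into dH/dt = 0: 0.856(1 - 93.4/184) = 0.024L*.
The bracket is 0.493, giving L* = 0.422/0.024 = 17.6.

H* ≈ 93.4, L* ≈ 17.6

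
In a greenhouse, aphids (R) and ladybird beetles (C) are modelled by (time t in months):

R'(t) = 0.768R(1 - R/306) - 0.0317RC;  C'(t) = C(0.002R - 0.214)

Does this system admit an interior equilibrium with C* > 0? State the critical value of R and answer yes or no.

Threshold R = 107; K > 107, so yes, the predator persists.

The predator equation gives dC/dt > 0 only when R > 0.214/0.002 = 107.
Without the predator, R → K = 306. Since 306 > 107, the predator can invade and persist.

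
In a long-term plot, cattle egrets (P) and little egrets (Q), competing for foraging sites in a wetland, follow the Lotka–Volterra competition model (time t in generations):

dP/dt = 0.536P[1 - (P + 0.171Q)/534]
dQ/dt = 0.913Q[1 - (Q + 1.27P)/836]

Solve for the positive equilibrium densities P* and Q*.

P* ≈ 500, Q* ≈ 202

Setting both brackets to zero gives the nullclines P + 0.171Q = 534 and 1.27P + Q = 836.
Substituting Q = 836 - 1.27P into the first: P(1 - 0.171·1.27) = 534 - 0.171·836.
So P* = 391/0.783 = 500, and then Q* = 836 - 1.27·500 = 202.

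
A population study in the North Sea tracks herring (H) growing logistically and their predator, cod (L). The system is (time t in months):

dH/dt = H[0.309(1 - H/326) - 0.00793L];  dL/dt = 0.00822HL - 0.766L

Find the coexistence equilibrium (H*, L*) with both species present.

From dL/dt = 0 with L > 0: 0.00822H* = 0.766, so H* = 93.2.
Substitute into dH/dt = 0: 0.309(1 - 93.2/326) = 0.00793L*.
The bracket is 0.714, giving L* = 0.221/0.00793 = 27.8.

H* ≈ 93.2, L* ≈ 27.8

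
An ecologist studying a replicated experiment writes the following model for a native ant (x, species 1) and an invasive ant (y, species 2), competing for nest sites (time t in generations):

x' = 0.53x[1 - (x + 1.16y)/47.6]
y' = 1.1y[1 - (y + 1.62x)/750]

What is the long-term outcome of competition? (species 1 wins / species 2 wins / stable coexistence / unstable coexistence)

species 2 excludes species 1

Compare the nullcline intercepts: K1/α12 = 47.6/1.16 = 41 < K2 = 750; K2/α21 = 750/1.62 = 463 > K1 = 47.6.
Since the inequalities point opposite ways, species 2 can invade but species 1 cannot.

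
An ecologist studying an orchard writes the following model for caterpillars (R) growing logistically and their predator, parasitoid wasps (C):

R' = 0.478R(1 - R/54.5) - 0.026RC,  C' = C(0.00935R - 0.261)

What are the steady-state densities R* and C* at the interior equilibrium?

R* ≈ 27.9, C* ≈ 8.97

From dC/dt = 0 with C > 0: 0.00935R* = 0.261, so R* = 27.9.
Substitute into dR/dt = 0: 0.478(1 - 27.9/54.5) = 0.026C*.
The bracket is 0.488, giving C* = 0.233/0.026 = 8.97.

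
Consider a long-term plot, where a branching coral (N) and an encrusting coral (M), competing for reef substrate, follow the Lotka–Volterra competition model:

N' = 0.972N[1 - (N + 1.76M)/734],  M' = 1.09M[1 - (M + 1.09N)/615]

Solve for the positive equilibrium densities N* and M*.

N* ≈ 379, M* ≈ 202

Setting both brackets to zero gives the nullclines N + 1.76M = 734 and 1.09N + M = 615.
Substituting M = 615 - 1.09N into the first: N(1 - 1.76·1.09) = 734 - 1.76·615.
So N* = -348/-0.918 = 379, and then M* = 615 - 1.09·379 = 202.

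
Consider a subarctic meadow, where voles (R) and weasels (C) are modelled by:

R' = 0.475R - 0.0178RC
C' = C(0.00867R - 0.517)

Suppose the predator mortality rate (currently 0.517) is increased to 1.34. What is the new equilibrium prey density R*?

At the interior fixed point, setting dC/dt = 0 with C > 0 fixes R* = (predator death rate)/(RC coefficient) — independent of the other coefficients.
With the change, R* = 1.34/0.00867 = 155; it rises from 59.6.

R* ≈ 155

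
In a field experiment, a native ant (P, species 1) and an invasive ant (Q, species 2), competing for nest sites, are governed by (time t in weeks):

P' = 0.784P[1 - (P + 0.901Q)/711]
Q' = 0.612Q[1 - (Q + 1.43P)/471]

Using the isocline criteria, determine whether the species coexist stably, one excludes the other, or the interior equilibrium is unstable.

Compare the nullcline intercepts: K1/α12 = 711/0.901 = 789 > K2 = 471; K2/α21 = 471/1.43 = 329 < K1 = 711.
Since the inequalities point opposite ways, species 1 can invade but species 2 cannot.

species 1 excludes species 2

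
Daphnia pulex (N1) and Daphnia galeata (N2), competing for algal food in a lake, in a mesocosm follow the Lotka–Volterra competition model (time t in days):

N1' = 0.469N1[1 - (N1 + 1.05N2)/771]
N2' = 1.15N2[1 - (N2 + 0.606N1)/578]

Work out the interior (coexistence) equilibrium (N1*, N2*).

Setting both brackets to zero gives the nullclines N1 + 1.05N2 = 771 and 0.606N1 + N2 = 578.
Substituting N2 = 578 - 0.606N1 into the first: N1(1 - 1.05·0.606) = 771 - 1.05·578.
So N1* = 164/0.364 = 451, and then N2* = 578 - 0.606·451 = 305.

N1* ≈ 451, N2* ≈ 305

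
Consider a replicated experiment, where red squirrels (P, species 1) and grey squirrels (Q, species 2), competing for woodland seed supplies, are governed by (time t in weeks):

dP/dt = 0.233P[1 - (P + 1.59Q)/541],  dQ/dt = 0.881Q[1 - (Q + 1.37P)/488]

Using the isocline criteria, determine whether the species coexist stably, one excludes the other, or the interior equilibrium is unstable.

unstable coexistence (outcome depends on initial conditions)

Compare the nullcline intercepts: K1/α12 = 541/1.59 = 340 < K2 = 488; K2/α21 = 488/1.37 = 356 < K1 = 541.
Since both are reversed, neither can invade when rare; the interior point is a saddle.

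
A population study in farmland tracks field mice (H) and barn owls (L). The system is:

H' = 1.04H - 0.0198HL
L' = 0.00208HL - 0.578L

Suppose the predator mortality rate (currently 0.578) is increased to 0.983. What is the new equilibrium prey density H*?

At the interior fixed point, setting dL/dt = 0 with L > 0 fixes H* = (predator death rate)/(HL coefficient) — independent of the other coefficients.
With the change, H* = 0.983/0.00208 = 473; it rises from 278.

H* ≈ 473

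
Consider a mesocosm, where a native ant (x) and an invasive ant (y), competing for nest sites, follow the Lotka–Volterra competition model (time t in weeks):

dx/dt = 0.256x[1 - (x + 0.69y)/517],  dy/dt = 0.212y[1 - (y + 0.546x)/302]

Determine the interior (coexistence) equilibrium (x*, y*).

x* ≈ 495, y* ≈ 31.6

Setting both brackets to zero gives the nullclines x + 0.69y = 517 and 0.546x + y = 302.
Substituting y = 302 - 0.546x into the first: x(1 - 0.69·0.546) = 517 - 0.69·302.
So x* = 309/0.623 = 495, and then y* = 302 - 0.546·495 = 31.6.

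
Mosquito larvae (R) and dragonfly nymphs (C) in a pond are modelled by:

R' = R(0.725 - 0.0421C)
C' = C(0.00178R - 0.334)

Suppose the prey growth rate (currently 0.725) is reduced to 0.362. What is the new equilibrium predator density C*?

At the interior fixed point, setting dR/dt = 0 with R > 0 fixes C* = (prey growth rate)/(RC coefficient) — independent of the other coefficients.
With the change, C* = 0.362/0.0421 = 8.6; it falls from 17.2.

C* ≈ 8.6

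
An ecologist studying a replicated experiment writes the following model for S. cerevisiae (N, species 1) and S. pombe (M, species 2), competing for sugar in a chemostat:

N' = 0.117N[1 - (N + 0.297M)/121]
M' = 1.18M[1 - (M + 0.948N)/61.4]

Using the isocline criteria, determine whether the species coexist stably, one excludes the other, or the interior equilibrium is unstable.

species 1 excludes species 2

Compare the nullcline intercepts: K1/α12 = 121/0.297 = 407 > K2 = 61.4; K2/α21 = 61.4/0.948 = 64.8 < K1 = 121.
Since the inequalities point opposite ways, species 1 can invade but species 2 cannot.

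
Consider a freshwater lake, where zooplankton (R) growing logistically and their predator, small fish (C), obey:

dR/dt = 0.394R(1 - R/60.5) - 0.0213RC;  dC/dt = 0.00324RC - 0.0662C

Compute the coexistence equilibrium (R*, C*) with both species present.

R* ≈ 20.4, C* ≈ 12.3

From dC/dt = 0 with C > 0: 0.00324R* = 0.0662, so R* = 20.4.
Substitute into dR/dt = 0: 0.394(1 - 20.4/60.5) = 0.0213C*.
The bracket is 0.662, giving C* = 0.261/0.0213 = 12.3.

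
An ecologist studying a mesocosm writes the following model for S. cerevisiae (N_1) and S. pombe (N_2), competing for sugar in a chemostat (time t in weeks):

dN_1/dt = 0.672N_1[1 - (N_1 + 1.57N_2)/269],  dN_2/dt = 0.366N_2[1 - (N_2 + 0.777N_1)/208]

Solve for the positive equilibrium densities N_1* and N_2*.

N_1* ≈ 262, N_2* ≈ 4.61

Setting both brackets to zero gives the nullclines N_1 + 1.57N_2 = 269 and 0.777N_1 + N_2 = 208.
Substituting N_2 = 208 - 0.777N_1 into the first: N_1(1 - 1.57·0.777) = 269 - 1.57·208.
So N_1* = -57.6/-0.22 = 262, and then N_2* = 208 - 0.777·262 = 4.61.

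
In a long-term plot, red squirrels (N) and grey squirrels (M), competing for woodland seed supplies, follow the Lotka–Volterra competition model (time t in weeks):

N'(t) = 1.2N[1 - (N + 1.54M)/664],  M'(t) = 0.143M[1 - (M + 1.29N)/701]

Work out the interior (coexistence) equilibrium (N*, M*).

N* ≈ 421, M* ≈ 158

Setting both brackets to zero gives the nullclines N + 1.54M = 664 and 1.29N + M = 701.
Substituting M = 701 - 1.29N into the first: N(1 - 1.54·1.29) = 664 - 1.54·701.
So N* = -416/-0.987 = 421, and then M* = 701 - 1.29·421 = 158.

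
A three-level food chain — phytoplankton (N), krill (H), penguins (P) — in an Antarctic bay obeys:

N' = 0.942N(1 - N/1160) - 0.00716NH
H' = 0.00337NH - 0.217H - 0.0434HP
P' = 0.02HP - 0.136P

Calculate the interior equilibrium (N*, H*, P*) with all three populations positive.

From dP/dt = 0: 0.02H* = 0.136, so H* = 6.8.
From dN/dt = 0: 0.942(1 - N*/1160) = 0.00716·6.8, giving N* = 1160·(1 - 0.0517) = 1100.
From dH/dt = 0: 0.00337·1100 - 0.217 = 0.0434P*, so P* = 3.49/0.0434 = 80.4.

N* ≈ 1100, H* ≈ 6.8, P* ≈ 80.4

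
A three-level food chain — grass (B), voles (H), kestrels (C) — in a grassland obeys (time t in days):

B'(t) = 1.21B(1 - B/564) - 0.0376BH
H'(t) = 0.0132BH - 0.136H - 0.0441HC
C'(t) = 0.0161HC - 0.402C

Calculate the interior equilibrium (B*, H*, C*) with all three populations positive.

From dC/dt = 0: 0.0161H* = 0.402, so H* = 25.
From dB/dt = 0: 1.21(1 - B*/564) = 0.0376·25, giving B* = 564·(1 - 0.776) = 126.
From dH/dt = 0: 0.0132·126 - 0.136 = 0.0441C*, so C* = 1.53/0.0441 = 34.7.

B* ≈ 126, H* ≈ 25, C* ≈ 34.7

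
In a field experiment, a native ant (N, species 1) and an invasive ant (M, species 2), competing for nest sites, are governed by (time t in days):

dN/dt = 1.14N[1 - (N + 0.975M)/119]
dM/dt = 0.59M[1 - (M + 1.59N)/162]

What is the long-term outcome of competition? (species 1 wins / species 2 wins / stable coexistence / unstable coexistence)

unstable coexistence (outcome depends on initial conditions)

Compare the nullcline intercepts: K1/α12 = 119/0.975 = 122 < K2 = 162; K2/α21 = 162/1.59 = 102 < K1 = 119.
Since both are reversed, neither can invade when rare; the interior point is a saddle.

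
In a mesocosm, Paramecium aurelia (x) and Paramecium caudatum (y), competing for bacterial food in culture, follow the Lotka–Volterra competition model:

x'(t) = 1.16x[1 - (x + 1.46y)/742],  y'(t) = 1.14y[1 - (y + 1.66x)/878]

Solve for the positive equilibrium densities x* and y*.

Setting both brackets to zero gives the nullclines x + 1.46y = 742 and 1.66x + y = 878.
Substituting y = 878 - 1.66x into the first: x(1 - 1.46·1.66) = 742 - 1.46·878.
So x* = -540/-1.42 = 379, and then y* = 878 - 1.66·379 = 248.

x* ≈ 379, y* ≈ 248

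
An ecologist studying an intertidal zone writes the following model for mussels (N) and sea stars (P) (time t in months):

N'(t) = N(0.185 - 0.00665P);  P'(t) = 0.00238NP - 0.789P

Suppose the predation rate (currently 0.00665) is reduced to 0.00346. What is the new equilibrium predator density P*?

At the interior fixed point, setting dN/dt = 0 with N > 0 fixes P* = (prey growth rate)/(NP coefficient) — independent of the other coefficients.
With the change, P* = 0.185/0.00346 = 53.5; it rises from 27.8.

P* ≈ 53.5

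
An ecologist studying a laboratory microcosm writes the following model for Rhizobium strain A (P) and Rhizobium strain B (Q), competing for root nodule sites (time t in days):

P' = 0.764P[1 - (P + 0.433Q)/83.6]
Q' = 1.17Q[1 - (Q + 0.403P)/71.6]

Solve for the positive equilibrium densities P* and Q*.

P* ≈ 63.7, Q* ≈ 45.9

Setting both brackets to zero gives the nullclines P + 0.433Q = 83.6 and 0.403P + Q = 71.6.
Substituting Q = 71.6 - 0.403P into the first: P(1 - 0.433·0.403) = 83.6 - 0.433·71.6.
So P* = 52.6/0.826 = 63.7, and then Q* = 71.6 - 0.403·63.7 = 45.9.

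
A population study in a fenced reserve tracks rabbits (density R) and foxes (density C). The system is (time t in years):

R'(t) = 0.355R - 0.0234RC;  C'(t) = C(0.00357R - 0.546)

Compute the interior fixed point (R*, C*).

R* ≈ 153, C* ≈ 15.2

Set dC/dt = 0 with C > 0: 0.00357R - 0.546 = 0, so R* = 0.546/0.00357 = 153.
Set dR/dt = 0 with R > 0: 0.355 - 0.0234C = 0, so C* = 0.355/0.0234 = 15.2.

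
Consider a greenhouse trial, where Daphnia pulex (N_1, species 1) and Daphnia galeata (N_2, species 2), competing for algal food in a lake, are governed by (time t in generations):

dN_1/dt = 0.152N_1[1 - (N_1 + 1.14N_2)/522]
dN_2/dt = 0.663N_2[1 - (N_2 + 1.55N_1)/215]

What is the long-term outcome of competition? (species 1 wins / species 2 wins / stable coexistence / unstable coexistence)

Compare the nullcline intercepts: K1/α12 = 522/1.14 = 458 > K2 = 215; K2/α21 = 215/1.55 = 139 < K1 = 522.
Since the inequalities point opposite ways, species 1 can invade but species 2 cannot.

species 1 excludes species 2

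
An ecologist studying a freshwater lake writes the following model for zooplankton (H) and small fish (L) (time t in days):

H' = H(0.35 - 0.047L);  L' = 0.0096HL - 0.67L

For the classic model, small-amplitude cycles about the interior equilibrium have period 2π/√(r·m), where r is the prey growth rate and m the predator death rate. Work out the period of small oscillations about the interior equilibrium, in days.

Here r = 0.35 and m = 0.67, so r·m = 0.234.
ω = √0.234 = 0.484 per day, hence T = 2π/ω ≈ 13 days.

T ≈ 13 days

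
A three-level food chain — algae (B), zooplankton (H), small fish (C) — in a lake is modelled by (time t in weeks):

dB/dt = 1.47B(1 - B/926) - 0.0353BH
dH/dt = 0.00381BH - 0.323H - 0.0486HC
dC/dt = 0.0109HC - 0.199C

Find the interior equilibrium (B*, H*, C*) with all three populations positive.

From dC/dt = 0: 0.0109H* = 0.199, so H* = 18.3.
From dB/dt = 0: 1.47(1 - B*/926) = 0.0353·18.3, giving B* = 926·(1 - 0.438) = 520.
From dH/dt = 0: 0.00381·520 - 0.323 = 0.0486C*, so C* = 1.66/0.0486 = 34.1.

B* ≈ 520, H* ≈ 18.3, C* ≈ 34.1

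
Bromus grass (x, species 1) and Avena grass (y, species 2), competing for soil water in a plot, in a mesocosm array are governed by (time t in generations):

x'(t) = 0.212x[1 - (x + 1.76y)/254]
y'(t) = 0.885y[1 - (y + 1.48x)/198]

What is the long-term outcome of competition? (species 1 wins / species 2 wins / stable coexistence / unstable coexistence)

Compare the nullcline intercepts: K1/α12 = 254/1.76 = 144 < K2 = 198; K2/α21 = 198/1.48 = 134 < K1 = 254.
Since both are reversed, neither can invade when rare; the interior point is a saddle.

unstable coexistence (outcome depends on initial conditions)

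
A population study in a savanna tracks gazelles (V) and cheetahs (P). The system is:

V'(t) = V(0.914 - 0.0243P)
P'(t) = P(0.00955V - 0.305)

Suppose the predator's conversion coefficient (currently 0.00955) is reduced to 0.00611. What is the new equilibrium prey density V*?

V* ≈ 49.9

At the interior fixed point, setting dP/dt = 0 with P > 0 fixes V* = (predator death rate)/(VP coefficient) — independent of the other coefficients.
With the change, V* = 0.305/0.00611 = 49.9; it rises from 31.9.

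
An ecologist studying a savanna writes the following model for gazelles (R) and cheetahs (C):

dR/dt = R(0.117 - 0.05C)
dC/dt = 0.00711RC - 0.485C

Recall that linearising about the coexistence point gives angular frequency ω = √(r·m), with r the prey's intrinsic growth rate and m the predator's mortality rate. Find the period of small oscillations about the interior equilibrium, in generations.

T ≈ 26.4 generations

Here r = 0.117 and m = 0.485, so r·m = 0.0567.
ω = √0.0567 = 0.238 per generation, hence T = 2π/ω ≈ 26.4 generations.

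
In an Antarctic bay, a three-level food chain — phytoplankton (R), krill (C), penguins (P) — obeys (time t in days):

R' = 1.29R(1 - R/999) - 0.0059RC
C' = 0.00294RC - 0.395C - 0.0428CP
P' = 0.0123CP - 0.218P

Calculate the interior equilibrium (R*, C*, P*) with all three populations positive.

From dP/dt = 0: 0.0123C* = 0.218, so C* = 17.7.
From dR/dt = 0: 1.29(1 - R*/999) = 0.0059·17.7, giving R* = 999·(1 - 0.0811) = 918.
From dC/dt = 0: 0.00294·918 - 0.395 = 0.0428P*, so P* = 2.3/0.0428 = 53.8.

R* ≈ 918, C* ≈ 17.7, P* ≈ 53.8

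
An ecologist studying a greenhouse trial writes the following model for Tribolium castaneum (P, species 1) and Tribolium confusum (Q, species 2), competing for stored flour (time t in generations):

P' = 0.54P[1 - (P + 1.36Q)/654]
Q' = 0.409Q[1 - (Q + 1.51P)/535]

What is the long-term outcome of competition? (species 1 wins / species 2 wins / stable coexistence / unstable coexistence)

unstable coexistence (outcome depends on initial conditions)

Compare the nullcline intercepts: K1/α12 = 654/1.36 = 481 < K2 = 535; K2/α21 = 535/1.51 = 354 < K1 = 654.
Since both are reversed, neither can invade when rare; the interior point is a saddle.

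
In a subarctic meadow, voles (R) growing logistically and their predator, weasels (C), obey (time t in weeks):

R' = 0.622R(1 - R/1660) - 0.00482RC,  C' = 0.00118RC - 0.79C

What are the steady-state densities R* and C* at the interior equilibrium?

R* ≈ 669, C* ≈ 77

From dC/dt = 0 with C > 0: 0.00118R* = 0.79, so R* = 669.
Substitute into dR/dt = 0: 0.622(1 - 669/1660) = 0.00482C*.
The bracket is 0.597, giving C* = 0.371/0.00482 = 77.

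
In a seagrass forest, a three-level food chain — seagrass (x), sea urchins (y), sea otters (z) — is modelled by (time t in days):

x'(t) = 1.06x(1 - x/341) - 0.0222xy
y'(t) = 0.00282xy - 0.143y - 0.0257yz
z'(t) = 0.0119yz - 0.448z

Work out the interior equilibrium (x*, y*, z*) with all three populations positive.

From dz/dt = 0: 0.0119y* = 0.448, so y* = 37.6.
From dx/dt = 0: 1.06(1 - x*/341) = 0.0222·37.6, giving x* = 341·(1 - 0.788) = 72.1.
From dy/dt = 0: 0.00282·72.1 - 0.143 = 0.0257z*, so z* = 0.0604/0.0257 = 2.35.

x* ≈ 72.1, y* ≈ 37.6, z* ≈ 2.35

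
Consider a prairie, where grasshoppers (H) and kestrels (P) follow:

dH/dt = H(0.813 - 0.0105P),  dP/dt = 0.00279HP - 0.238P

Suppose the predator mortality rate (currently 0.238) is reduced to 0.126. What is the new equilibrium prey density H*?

At the interior fixed point, setting dP/dt = 0 with P > 0 fixes H* = (predator death rate)/(HP coefficient) — independent of the other coefficients.
With the change, H* = 0.126/0.00279 = 45.2; it falls from 85.3.

H* ≈ 45.2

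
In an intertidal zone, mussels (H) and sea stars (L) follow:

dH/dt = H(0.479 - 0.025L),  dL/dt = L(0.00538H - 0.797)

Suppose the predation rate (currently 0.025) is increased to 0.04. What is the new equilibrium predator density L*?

At the interior fixed point, setting dH/dt = 0 with H > 0 fixes L* = (prey growth rate)/(HL coefficient) — independent of the other coefficients.
With the change, L* = 0.479/0.04 = 12; it falls from 19.2.

L* ≈ 12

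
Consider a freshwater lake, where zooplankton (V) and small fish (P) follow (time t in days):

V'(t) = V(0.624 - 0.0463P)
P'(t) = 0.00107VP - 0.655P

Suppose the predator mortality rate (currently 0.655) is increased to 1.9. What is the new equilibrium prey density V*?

At the interior fixed point, setting dP/dt = 0 with P > 0 fixes V* = (predator death rate)/(VP coefficient) — independent of the other coefficients.
With the change, V* = 1.9/0.00107 = 1780; it rises from 612.

V* ≈ 1780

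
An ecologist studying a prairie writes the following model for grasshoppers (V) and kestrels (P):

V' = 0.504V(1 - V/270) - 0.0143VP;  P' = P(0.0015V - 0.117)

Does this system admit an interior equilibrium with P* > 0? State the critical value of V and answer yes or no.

The predator equation gives dP/dt > 0 only when V > 0.117/0.0015 = 78.
Without the predator, V → K = 270. Since 270 > 78, the predator can invade and persist.

Threshold V = 78; K > 78, so yes, the predator persists.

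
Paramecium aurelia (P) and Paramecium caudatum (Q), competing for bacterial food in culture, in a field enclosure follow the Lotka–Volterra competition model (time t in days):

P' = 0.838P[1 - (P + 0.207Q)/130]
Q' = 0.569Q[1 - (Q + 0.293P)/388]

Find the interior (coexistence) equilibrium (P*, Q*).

Setting both brackets to zero gives the nullclines P + 0.207Q = 130 and 0.293P + Q = 388.
Substituting Q = 388 - 0.293P into the first: P(1 - 0.207·0.293) = 130 - 0.207·388.
So P* = 49.7/0.939 = 52.9, and then Q* = 388 - 0.293·52.9 = 373.

P* ≈ 52.9, Q* ≈ 373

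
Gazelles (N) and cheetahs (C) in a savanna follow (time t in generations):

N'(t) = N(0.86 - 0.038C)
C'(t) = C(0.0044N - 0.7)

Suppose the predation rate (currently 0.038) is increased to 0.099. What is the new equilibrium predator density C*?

C* ≈ 8.69

At the interior fixed point, setting dN/dt = 0 with N > 0 fixes C* = (prey growth rate)/(NC coefficient) — independent of the other coefficients.
With the change, C* = 0.86/0.099 = 8.69; it falls from 22.6.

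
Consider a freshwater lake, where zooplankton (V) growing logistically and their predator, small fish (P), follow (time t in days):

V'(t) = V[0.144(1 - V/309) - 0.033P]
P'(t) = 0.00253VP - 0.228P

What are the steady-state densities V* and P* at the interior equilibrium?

From dP/dt = 0 with P > 0: 0.00253V* = 0.228, so V* = 90.1.
Substitute into dV/dt = 0: 0.144(1 - 90.1/309) = 0.033P*.
The bracket is 0.708, giving P* = 0.102/0.033 = 3.09.

V* ≈ 90.1, P* ≈ 3.09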